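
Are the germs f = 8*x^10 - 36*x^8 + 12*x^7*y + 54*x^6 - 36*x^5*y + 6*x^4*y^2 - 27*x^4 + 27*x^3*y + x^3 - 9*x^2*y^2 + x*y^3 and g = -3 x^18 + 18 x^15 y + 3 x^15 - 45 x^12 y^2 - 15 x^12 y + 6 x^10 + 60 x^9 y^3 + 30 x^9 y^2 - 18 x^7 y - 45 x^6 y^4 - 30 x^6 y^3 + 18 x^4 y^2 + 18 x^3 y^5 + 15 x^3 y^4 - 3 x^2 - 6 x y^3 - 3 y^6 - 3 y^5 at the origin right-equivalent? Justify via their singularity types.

No.

The Hessian of f at 0 is [[0, 0], [0, 0]] with rank 0, so corank 2. A Groebner basis of the Jacobian ideal J(f) in C{x,y} is {x^2/3 + y^4 + y^3/9, x^3, x^2*y - x^2/9 - y^3/27, -2*x^2/3 + x*y^2 - 2*y^3/9}; counting standard monomials gives mu = 7. Corank 2; j^3 = x^3 is a perfect cube, so E-series; the 4-jet and mu = 7 give E_7. The Hessian of g at 0 is [[-6, 0], [0, 0]] with rank 1, so corank 1. A Groebner basis of the Jacobian ideal J(g) in C{x,y} is {x + y^3, x^2, x*y}; counting standard monomials gives mu = 4. Corank 1: A-series; mu = 4 gives A_4. f is E_7 but g is A_4, hence not right-equivalent.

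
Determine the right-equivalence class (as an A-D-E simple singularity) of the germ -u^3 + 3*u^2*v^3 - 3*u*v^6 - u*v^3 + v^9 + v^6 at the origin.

E_{7}

The Hessian of f at 0 is [[0, 0], [0, 0]] with rank 0, so corank 2. A Groebner basis of the Jacobian ideal J(f) in C{u,v} is {u^3, u*v^2, 3*u^2 + v^3}; counting standard monomials gives mu = 7. Corank 2; j^3 = -u^3 is a perfect cube, so E-series; the 4-jet and mu = 7 give E_7.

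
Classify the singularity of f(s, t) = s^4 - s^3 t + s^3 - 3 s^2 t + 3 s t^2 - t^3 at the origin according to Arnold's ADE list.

E_7

The Hessian of f at 0 is [[0, 0], [0, 0]] with rank 0, so corank 2. A Groebner basis of the Jacobian ideal J(f) in C{s,t} is {3*s^2 - 6*s*t + t^4 + t^3 + 3*t^2, s^3 + 3*s^2 - 6*s*t + 3*t^2, s^2*t + 3*s^2 - 6*s*t + 3*t^2, 2*s^2 + s*t^2 - 4*s*t - t^3/3 + 2*t^2}; counting standard monomials gives mu = 7. Corank 2; j^3 = (s - t)^3 is a perfect cube, so E-series; the 4-jet and mu = 7 give E_7.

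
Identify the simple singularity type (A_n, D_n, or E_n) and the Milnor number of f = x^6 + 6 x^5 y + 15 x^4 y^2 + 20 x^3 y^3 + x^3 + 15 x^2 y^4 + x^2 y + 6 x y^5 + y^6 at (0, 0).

The Hessian of f at 0 is [[0, 0], [0, 0]] with rank 0, so corank 2. A Groebner basis of the Jacobian ideal J(f) in C{x,y} is {-x*y/6 + y^5, x*y^2, x^2 + x*y}; counting standard monomials gives mu = 7. Corank 2; j^3 = x^2*(x + y) has shape L^2 M (L != M), so D-series; mu = 7 gives D_7.

Type D7, Milnor number mu = 7.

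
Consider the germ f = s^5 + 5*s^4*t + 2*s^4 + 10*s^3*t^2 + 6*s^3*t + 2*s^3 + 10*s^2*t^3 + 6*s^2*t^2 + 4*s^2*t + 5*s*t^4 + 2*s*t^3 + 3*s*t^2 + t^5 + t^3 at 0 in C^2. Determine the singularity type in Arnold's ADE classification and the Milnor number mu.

The Hessian of f at 0 is [[0, 0], [0, 0]] with rank 0, so corank 2. A Groebner basis of the Jacobian ideal J(f) in C{s,t} is {t^3, s^2 - 3*t^2/2, s*t + 3*t^2/2}; counting standard monomials gives mu = 4. Corank 2; j^3 = (s + t)*(2*s^2 + 2*s*t + t^2) splits into three distinct lines over C (the quadratic factor has nonzero discriminant), so D_4.

Type D_{4}, Milnor number mu = 4.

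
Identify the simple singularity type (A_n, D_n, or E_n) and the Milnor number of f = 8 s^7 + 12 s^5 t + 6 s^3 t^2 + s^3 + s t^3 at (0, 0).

Type E7, Milnor number mu = 7.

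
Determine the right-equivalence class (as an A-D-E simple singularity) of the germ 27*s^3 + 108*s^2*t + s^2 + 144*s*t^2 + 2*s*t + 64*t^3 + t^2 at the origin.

A_2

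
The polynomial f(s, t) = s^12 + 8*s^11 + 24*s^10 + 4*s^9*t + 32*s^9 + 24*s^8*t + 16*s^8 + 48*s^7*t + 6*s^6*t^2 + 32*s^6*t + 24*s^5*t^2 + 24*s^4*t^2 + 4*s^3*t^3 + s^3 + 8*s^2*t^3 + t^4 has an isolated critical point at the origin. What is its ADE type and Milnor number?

Type E_6, Milnor number mu = 6.

The Hessian of f at 0 is [[0, 0], [0, 0]] with rank 0, so corank 2. A Groebner basis of the Jacobian ideal J(f) in C{s,t} is {t^3, s^2}; counting standard monomials gives mu = 6. Corank 2; j^3 = s^3 is a perfect cube, so E-series; the 4-jet and mu = 6 give E_6.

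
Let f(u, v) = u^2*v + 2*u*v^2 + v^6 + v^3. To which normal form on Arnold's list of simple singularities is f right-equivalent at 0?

D_{7}

The Hessian of f at 0 has rank 0. Corank 2; j^3 = v*(u + v)^2 has shape L^2 M (L != M), so D-series; mu = 7 gives D_7.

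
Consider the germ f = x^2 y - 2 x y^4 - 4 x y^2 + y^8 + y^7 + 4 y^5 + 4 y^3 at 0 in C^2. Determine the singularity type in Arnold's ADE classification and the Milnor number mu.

Type D_9, Milnor number mu = 9.

The Hessian of f at 0 is [[0, 0], [0, 0]] with rank 0, so corank 2. A Groebner basis of the Jacobian ideal J(f) in C{x,y} is {x^2*y^2 - 32*x^2*y - 4*x^2 + 128*x*y^2 + 12*x*y - 128*y^3 - 8*y^2, -8*x^2*y - x^2 + x*y^3 + 32*x*y^2 + 2*x*y - 32*y^3, -x*y + y^4 + 2*y^2, x^3 - 6*x^2*y + 12*x*y^2 - 8*y^3}; counting standard monomials gives mu = 9. Corank 2; j^3 = y*(x - 2*y)^2 has shape L^2 M (L != M), so D-series; mu = 9 gives D_9.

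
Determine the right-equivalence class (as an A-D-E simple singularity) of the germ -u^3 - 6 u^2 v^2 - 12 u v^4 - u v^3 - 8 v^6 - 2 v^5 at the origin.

The Hessian of f at 0 is [[0, 0], [0, 0]] with rank 0, so corank 2. A Groebner basis of the Jacobian ideal J(f) in C{u,v} is {-u^2/4 + v^4 - v^3/12, u^3, u^2*v + u^2/12 + v^3/36, u^2/2 + u*v^2 + v^3/6}; counting standard monomials gives mu = 7. Corank 2; j^3 = -u^3 is a perfect cube, so E-series; the 4-jet and mu = 7 give E_7.

E7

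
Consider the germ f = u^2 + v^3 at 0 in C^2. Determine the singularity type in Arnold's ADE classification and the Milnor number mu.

The Hessian of f at 0 has rank 1. Corank 1: A-series; mu = 2 gives A_2.

Type A_{2}, Milnor number mu = 2.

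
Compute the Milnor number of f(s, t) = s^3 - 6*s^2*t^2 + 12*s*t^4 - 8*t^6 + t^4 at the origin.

The Hessian of f at 0 has rank 0. Corank 2; j^3 = s^3 is a perfect cube, so E-series; the 4-jet and mu = 6 give E_6.

6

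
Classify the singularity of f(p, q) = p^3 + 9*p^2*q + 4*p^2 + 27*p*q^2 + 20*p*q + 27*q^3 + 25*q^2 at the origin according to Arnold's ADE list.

A2

The Hessian of f at 0 has rank 1. Corank 1: A-series; mu = 2 gives A_2.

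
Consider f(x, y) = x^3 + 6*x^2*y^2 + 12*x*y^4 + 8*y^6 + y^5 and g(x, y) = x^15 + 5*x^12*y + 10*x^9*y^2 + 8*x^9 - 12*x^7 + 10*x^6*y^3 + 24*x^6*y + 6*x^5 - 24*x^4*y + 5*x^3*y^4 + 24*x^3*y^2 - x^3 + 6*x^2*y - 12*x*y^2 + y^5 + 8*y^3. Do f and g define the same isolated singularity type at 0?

Yes.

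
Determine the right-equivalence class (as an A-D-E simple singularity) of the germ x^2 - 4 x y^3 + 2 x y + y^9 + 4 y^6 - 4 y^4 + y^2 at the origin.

A_8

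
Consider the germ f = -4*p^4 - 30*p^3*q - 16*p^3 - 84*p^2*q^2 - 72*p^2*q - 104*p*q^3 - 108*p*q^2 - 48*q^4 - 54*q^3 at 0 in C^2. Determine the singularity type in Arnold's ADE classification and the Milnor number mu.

Type E7, Milnor number mu = 7.

The Hessian of f at 0 has rank 0. Corank 2; j^3 = -2*(2*p + 3*q)^3 is a perfect cube, so E-series; the 4-jet and mu = 7 give E_7.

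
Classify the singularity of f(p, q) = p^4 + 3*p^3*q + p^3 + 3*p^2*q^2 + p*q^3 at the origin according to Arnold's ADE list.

E7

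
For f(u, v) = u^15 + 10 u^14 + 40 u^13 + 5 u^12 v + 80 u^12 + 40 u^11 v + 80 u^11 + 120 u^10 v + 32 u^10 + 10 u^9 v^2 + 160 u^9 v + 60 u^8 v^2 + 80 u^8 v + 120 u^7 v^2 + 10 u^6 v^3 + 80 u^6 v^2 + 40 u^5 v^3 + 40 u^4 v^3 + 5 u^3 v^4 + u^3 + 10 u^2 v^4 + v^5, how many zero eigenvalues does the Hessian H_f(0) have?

2

Hessian at 0 has rank 0.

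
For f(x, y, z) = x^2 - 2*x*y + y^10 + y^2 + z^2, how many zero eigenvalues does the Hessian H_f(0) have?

1

Hessian at 0 has rank 2.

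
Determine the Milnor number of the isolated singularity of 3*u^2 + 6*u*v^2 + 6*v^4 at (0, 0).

The Hessian of f at 0 has rank 1. Corank 1: A-series; mu = 3 gives A_3.

3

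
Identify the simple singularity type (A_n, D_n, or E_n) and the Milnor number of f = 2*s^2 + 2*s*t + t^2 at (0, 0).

Type A_1, Milnor number mu = 1.

The Hessian of f at 0 has rank 2. Corank 0: nondegenerate Morse point, so A_1.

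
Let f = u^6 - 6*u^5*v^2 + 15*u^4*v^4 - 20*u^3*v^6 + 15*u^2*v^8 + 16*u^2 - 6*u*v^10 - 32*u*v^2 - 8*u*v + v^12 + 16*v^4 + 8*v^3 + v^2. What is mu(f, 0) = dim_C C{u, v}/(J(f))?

5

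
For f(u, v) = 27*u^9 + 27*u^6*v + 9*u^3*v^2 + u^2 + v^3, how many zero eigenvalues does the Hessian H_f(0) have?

The Hessian at 0 is [[2, 0], [0, 0]] of rank 1; hence corank 1.

1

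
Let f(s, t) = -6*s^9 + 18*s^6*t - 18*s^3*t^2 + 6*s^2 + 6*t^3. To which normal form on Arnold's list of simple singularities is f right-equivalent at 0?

A2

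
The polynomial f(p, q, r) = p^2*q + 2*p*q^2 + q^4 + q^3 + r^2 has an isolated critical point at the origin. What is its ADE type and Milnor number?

Type D5, Milnor number mu = 5.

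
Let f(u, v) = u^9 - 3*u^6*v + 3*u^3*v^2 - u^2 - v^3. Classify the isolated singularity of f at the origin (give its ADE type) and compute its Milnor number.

Type A2, Milnor number mu = 2.

The Hessian of f at 0 has rank 1. Corank 1: A-series; mu = 2 gives A_2.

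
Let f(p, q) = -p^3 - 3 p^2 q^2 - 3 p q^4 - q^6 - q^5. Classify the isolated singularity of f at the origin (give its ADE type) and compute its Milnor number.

Type E_{8}, Milnor number mu = 8.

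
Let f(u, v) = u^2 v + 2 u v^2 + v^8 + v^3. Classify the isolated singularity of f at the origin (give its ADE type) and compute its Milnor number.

Type D9, Milnor number mu = 9.

The Hessian of f at 0 is [[0, 0], [0, 0]] with rank 0, so corank 2. A Groebner basis of the Jacobian ideal J(f) in C{u,v} is {u^2/8 + v^7 - v^2/8, u^3 + v^3, u*v + v^2}; counting standard monomials gives mu = 9. Corank 2; j^3 = v*(u + v)^2 has shape L^2 M (L != M), so D-series; mu = 9 gives D_9.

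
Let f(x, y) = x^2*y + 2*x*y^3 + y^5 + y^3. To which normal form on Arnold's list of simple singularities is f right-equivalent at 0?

D_4

The Hessian of f at 0 has rank 0. Corank 2; j^3 = y*(x^2 + y^2) splits into three distinct lines over C (the quadratic factor has nonzero discriminant), so D_4.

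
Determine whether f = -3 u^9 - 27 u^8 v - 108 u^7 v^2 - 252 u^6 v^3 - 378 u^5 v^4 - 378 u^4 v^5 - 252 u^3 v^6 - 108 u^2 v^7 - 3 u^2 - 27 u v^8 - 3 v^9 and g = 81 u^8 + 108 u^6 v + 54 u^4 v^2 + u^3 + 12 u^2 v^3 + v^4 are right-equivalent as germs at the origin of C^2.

No.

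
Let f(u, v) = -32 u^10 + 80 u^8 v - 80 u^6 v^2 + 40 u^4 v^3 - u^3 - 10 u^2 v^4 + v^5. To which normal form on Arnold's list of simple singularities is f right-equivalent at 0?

E_{8}

The Hessian of f at 0 has rank 0. Corank 2; j^3 = -u^3 is a perfect cube, so E-series; the 5-jet and mu = 8 give E_8.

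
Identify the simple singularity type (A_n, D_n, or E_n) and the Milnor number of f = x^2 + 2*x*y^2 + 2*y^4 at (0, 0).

The Hessian of f at 0 is [[2, 0], [0, 0]] with rank 1, so corank 1. A Groebner basis of the Jacobian ideal J(f) in C{x,y} is {x^2, x*y, x + y^2}; counting standard monomials gives mu = 3. Corank 1: A-series; mu = 3 gives A_3.

Type A3, Milnor number mu = 3.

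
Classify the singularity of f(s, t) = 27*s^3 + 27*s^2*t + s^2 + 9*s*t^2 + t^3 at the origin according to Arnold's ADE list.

A_{2}

The Hessian of f at 0 is [[2, 0], [0, 0]] with rank 1, so corank 1. A Groebner basis of the Jacobian ideal J(f) in C{s,t} is {t^2, s}; counting standard monomials gives mu = 2. Corank 1: A-series; mu = 2 gives A_2.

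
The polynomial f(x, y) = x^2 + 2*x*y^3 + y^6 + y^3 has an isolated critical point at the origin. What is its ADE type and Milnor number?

Type A_2, Milnor number mu = 2.

The Hessian of f at 0 has rank 1. Corank 1: A-series; mu = 2 gives A_2.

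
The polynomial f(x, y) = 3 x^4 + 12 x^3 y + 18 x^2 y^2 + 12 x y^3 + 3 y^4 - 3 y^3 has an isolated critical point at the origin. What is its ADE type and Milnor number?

Type E_6, Milnor number mu = 6.

The Hessian of f at 0 has rank 0. Corank 2; j^3 = -3*y^3 is a perfect cube, so E-series; the 4-jet and mu = 6 give E_6.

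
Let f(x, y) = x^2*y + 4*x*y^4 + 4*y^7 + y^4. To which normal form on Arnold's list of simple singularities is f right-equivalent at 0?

D_5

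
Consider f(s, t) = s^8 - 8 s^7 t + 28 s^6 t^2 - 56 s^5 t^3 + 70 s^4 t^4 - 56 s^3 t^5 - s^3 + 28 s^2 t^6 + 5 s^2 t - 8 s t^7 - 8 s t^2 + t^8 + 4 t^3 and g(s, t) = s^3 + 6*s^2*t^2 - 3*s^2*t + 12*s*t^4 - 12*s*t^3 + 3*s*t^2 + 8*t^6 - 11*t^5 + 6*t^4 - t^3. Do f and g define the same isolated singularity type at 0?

No.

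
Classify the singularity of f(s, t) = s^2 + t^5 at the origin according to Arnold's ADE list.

A_{4}

The Hessian of f at 0 is [[2, 0], [0, 0]] with rank 1, so corank 1. A Groebner basis of the Jacobian ideal J(f) in C{s,t} is {t^4, s}; counting standard monomials gives mu = 4. Corank 1: A-series; mu = 4 gives A_4.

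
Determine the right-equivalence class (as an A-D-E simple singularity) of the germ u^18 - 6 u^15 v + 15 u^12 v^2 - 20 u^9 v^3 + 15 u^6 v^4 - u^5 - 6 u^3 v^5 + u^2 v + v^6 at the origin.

D_{7}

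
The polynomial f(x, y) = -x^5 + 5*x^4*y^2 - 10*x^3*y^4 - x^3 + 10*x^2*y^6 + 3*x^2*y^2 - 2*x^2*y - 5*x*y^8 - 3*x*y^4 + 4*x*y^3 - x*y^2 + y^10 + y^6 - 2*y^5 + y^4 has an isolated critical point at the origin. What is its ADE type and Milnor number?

The Hessian of f at 0 has rank 0. Corank 2; j^3 = -x*(x + y)^2 has shape L^2 M (L != M), so D-series; mu = 6 gives D_6.

Type D6, Milnor number mu = 6.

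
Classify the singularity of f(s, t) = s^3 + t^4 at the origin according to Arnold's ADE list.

E_6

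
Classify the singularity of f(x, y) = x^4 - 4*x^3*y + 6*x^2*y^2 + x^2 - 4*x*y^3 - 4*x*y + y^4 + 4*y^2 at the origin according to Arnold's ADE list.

The Hessian of f at 0 is [[2, -4], [-4, 8]] with rank 1, so corank 1. A Groebner basis of the Jacobian ideal J(f) in C{x,y} is {y^3, x - 2*y}; counting standard monomials gives mu = 3. Corank 1: A-series; mu = 3 gives A_3.

A_3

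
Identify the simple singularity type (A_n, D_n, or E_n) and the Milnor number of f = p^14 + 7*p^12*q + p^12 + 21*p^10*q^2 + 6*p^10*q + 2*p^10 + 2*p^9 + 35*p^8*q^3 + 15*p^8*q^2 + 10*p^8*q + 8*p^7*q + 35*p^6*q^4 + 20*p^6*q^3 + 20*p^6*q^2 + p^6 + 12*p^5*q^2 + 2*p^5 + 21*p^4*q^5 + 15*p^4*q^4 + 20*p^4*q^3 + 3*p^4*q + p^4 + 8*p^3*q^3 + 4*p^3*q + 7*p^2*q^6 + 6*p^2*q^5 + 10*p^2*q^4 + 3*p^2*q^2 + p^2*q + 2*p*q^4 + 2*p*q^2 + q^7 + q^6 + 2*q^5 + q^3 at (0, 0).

Type D_7, Milnor number mu = 7.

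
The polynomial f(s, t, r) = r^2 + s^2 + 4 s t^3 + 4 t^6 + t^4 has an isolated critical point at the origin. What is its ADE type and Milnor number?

The Hessian of f at 0 has rank 2. Corank 1: A-series; mu = 3 gives A_3.

Type A3, Milnor number mu = 3.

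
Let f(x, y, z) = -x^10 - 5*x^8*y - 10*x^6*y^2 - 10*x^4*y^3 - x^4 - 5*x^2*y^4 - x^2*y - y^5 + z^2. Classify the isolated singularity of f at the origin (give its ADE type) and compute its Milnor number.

Type D_{6}, Milnor number mu = 6.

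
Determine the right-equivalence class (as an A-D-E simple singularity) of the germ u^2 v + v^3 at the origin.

The Hessian of f at 0 has rank 0. Corank 2; j^3 = v*(u^2 + v^2) splits into three distinct lines over C (the quadratic factor has nonzero discriminant), so D_4.

D_4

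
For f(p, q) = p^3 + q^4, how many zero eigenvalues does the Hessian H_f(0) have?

Hessian at 0 has rank 0.

2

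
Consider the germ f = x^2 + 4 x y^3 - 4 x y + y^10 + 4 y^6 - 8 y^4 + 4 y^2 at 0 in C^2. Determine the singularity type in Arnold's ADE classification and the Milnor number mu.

The Hessian of f at 0 has rank 1. Corank 1: A-series; mu = 9 gives A_9.

Type A_{9}, Milnor number mu = 9.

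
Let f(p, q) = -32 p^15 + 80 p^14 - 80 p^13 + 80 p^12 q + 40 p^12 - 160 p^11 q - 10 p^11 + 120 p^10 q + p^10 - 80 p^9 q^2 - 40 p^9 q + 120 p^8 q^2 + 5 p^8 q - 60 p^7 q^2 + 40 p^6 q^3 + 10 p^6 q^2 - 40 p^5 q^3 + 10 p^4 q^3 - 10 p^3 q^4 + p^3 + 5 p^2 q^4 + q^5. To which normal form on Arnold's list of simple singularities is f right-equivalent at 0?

E_{8}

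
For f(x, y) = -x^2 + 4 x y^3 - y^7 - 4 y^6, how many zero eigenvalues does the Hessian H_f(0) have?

Hessian at 0 has rank 1.

1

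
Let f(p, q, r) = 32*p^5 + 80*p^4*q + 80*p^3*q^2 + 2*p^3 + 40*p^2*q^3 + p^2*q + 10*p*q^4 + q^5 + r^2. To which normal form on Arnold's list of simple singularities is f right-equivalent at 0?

The Hessian of f at 0 has rank 1. Corank 2; j^3 = p^2*(2*p + q) has shape L^2 M (L != M), so D-series; mu = 6 gives D_6.

D6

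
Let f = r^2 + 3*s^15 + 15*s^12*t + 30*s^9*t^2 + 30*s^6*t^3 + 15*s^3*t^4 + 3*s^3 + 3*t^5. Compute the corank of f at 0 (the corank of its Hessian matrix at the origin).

Hessian at 0 has rank 1.

2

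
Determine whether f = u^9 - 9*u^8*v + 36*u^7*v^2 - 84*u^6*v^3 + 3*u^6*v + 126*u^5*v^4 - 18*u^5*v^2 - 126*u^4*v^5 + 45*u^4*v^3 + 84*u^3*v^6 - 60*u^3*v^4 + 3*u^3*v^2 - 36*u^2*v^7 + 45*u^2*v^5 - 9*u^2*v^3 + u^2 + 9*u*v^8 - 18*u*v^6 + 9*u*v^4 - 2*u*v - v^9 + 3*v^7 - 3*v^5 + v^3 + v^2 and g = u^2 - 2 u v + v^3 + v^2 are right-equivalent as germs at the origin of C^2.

Yes.

The Hessian of f at 0 is [[2, -2], [-2, 2]] with rank 1, so corank 1. A Groebner basis of the Jacobian ideal J(f) in C{u,v} is {v^2, u - v}; counting standard monomials gives mu = 2. Corank 1: A-series; mu = 2 gives A_2. The Hessian of g at 0 is [[2, -2], [-2, 2]] with rank 1, so corank 1. A Groebner basis of the Jacobian ideal J(g) in C{u,v} is {v^2, u - v}; counting standard monomials gives mu = 2. Corank 1: A-series; mu = 2 gives A_2. Both have type A_2, hence right-equivalent.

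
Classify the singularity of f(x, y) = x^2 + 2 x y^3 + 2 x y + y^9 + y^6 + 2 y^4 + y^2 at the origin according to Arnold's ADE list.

The Hessian of f at 0 has rank 1. Corank 1: A-series; mu = 8 gives A_8.

A_8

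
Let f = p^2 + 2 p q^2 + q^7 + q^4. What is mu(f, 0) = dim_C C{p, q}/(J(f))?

6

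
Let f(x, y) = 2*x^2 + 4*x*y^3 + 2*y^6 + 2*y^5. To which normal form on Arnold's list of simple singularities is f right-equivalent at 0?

A4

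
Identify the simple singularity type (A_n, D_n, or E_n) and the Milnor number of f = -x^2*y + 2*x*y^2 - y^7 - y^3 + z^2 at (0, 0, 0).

Type D8, Milnor number mu = 8.

The Hessian of f at 0 has rank 1. Corank 2; j^3 = -y*(x - y)^2 has shape L^2 M (L != M), so D-series; mu = 8 gives D_8.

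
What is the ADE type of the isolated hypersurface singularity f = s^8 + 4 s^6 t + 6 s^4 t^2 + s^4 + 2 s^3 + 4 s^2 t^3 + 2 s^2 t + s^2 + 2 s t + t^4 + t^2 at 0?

A_3

The Hessian of f at 0 has rank 1. Corank 1: A-series; mu = 3 gives A_3.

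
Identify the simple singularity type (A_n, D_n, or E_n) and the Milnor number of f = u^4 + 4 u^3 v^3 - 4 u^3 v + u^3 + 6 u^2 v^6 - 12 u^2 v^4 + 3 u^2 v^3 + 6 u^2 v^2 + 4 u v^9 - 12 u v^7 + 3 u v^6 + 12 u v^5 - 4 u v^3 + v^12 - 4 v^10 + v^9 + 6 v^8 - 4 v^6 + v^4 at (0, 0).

Type E6, Milnor number mu = 6.

The Hessian of f at 0 has rank 0. Corank 2; j^3 = u^3 is a perfect cube, so E-series; the 4-jet and mu = 6 give E_6.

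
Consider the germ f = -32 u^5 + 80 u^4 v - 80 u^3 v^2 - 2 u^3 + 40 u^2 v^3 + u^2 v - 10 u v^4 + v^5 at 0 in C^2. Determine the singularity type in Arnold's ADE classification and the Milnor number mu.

The Hessian of f at 0 has rank 0. Corank 2; j^3 = -u^2*(2*u - v) has shape L^2 M (L != M), so D-series; mu = 6 gives D_6.

Type D_{6}, Milnor number mu = 6.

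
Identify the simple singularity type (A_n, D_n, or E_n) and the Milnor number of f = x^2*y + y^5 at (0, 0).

Type D_{6}, Milnor number mu = 6.

The Hessian of f at 0 is [[0, 0], [0, 0]] with rank 0, so corank 2. A Groebner basis of the Jacobian ideal J(f) in C{x,y} is {x^2/5 + y^4, x^3, x*y}; counting standard monomials gives mu = 6. Corank 2; j^3 = x^2*y has shape L^2 M (L != M), so D-series; mu = 6 gives D_6.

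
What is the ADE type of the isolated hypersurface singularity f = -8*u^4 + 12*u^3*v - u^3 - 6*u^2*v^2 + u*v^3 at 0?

The Hessian of f at 0 has rank 0. Corank 2; j^3 = -u^3 is a perfect cube, so E-series; the 4-jet and mu = 7 give E_7.

E7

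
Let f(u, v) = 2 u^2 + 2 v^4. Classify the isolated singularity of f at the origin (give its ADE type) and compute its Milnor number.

Type A3, Milnor number mu = 3.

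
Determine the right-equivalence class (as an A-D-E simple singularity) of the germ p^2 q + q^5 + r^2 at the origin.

The Hessian of f at 0 is [[0, 0, 0], [0, 0, 0], [0, 0, 2]] with rank 1, so corank 2. A Groebner basis of the Jacobian ideal J(f) in C{p,q,r} is {p^2/5 + q^4, p^3, p*q, r}; counting standard monomials gives mu = 6. Corank 2; j^3 = p^2*q has shape L^2 M (L != M), so D-series; mu = 6 gives D_6.

D6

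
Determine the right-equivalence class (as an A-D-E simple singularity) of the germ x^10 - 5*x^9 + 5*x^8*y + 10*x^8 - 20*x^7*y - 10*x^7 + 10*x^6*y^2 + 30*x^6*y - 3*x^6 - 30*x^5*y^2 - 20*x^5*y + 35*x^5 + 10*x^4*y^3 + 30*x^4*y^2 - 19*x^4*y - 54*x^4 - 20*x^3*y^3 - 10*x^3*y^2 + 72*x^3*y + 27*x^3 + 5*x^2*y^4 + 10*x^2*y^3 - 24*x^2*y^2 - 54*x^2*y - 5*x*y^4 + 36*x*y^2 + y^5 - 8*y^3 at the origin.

E8

The Hessian of f at 0 has rank 0. Corank 2; j^3 = (3*x - 2*y)^3 is a perfect cube, so E-series; the 5-jet and mu = 8 give E_8.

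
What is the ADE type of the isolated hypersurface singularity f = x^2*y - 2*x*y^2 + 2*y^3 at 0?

D_{4}

The Hessian of f at 0 has rank 0. Corank 2; j^3 = y*(x^2 - 2*x*y + 2*y^2) splits into three distinct lines over C (the quadratic factor has nonzero discriminant), so D_4.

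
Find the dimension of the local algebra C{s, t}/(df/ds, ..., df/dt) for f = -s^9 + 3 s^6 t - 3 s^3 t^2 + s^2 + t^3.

2

The Hessian of f at 0 has rank 1. Corank 1: A-series; mu = 2 gives A_2.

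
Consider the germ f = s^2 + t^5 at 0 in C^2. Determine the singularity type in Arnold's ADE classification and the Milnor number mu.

The Hessian of f at 0 has rank 1. Corank 1: A-series; mu = 4 gives A_4.

Type A4, Milnor number mu = 4.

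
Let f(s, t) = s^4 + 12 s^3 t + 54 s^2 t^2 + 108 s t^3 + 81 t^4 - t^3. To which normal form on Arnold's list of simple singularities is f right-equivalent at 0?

E_{6}

The Hessian of f at 0 has rank 0. Corank 2; j^3 = -t^3 is a perfect cube, so E-series; the 4-jet and mu = 6 give E_6.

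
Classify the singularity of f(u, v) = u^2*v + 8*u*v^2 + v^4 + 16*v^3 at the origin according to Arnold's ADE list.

D_{5}

The Hessian of f at 0 is [[0, 0], [0, 0]] with rank 0, so corank 2. A Groebner basis of the Jacobian ideal J(f) in C{u,v} is {u^3 - 16*u^2 + 256*v^2, u^2/4 + v^3 - 4*v^2, u*v + 4*v^2}; counting standard monomials gives mu = 5. Corank 2; j^3 = v*(u + 4*v)^2 has shape L^2 M (L != M), so D-series; mu = 5 gives D_5.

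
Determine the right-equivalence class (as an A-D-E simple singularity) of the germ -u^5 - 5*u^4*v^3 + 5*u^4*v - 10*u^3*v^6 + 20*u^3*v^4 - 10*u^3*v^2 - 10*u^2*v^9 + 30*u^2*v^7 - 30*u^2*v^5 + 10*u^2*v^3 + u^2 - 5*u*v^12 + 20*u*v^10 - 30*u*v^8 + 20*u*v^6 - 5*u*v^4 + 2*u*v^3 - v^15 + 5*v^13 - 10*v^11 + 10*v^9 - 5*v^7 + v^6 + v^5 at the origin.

A4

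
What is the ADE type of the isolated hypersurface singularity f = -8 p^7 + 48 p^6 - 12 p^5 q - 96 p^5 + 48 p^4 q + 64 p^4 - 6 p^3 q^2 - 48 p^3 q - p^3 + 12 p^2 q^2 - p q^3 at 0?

E_7

The Hessian of f at 0 has rank 0. Corank 2; j^3 = -p^3 is a perfect cube, so E-series; the 4-jet and mu = 7 give E_7.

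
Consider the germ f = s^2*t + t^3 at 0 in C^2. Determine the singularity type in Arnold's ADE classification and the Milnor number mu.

The Hessian of f at 0 is [[0, 0], [0, 0]] with rank 0, so corank 2. A Groebner basis of the Jacobian ideal J(f) in C{s,t} is {t^3, s^2 + 3*t^2, s*t}; counting standard monomials gives mu = 4. Corank 2; j^3 = t*(s^2 + t^2) splits into three distinct lines over C (the quadratic factor has nonzero discriminant), so D_4.

Type D_{4}, Milnor number mu = 4.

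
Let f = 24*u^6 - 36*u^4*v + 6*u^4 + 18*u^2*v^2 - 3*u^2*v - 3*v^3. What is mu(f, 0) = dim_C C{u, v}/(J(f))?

4

The Hessian of f at 0 is [[0, 0], [0, 0]] with rank 0, so corank 2. A Groebner basis of the Jacobian ideal J(f) in C{u,v} is {v^3, u^2 + 3*v^2, u*v}; counting standard monomials gives mu = 4. Corank 2; j^3 = -3*v*(u^2 + v^2) splits into three distinct lines over C (the quadratic factor has nonzero discriminant), so D_4.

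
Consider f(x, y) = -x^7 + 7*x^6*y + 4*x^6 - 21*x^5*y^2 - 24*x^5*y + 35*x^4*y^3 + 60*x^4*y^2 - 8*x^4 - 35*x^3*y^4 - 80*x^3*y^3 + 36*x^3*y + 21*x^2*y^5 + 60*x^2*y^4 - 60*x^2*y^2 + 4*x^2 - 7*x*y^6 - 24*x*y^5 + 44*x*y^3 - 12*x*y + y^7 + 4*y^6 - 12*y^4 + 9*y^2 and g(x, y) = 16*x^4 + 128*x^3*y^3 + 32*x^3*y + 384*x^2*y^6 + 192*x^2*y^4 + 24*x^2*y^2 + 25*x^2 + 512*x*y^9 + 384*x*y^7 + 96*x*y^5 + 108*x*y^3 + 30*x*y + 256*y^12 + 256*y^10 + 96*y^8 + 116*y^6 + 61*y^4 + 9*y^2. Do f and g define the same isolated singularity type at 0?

The Hessian of f at 0 is [[8, -12], [-12, 18]] with rank 1, so corank 1. A Groebner basis of the Jacobian ideal J(f) in C{x,y} is {-8*x*y + y^4 + 12*y^2, x*y^2 - 4*x/3 - 4*y^3/3 + 2*y, x^2 - 3*x*y + 9*y^2/4}; counting standard monomials gives mu = 6. Corank 1: A-series; mu = 6 gives A_6. The Hessian of g at 0 is [[50, 30], [30, 18]] with rank 1, so corank 1. A Groebner basis of the Jacobian ideal J(g) in C{x,y} is {y^3, x + 3*y/5}; counting standard monomials gives mu = 3. Corank 1: A-series; mu = 3 gives A_3. f is A_6 but g is A_3, hence not right-equivalent.

No.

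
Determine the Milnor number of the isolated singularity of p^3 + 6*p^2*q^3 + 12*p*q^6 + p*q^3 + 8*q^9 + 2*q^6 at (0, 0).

The Hessian of f at 0 has rank 0. Corank 2; j^3 = p^3 is a perfect cube, so E-series; the 4-jet and mu = 7 give E_7.

7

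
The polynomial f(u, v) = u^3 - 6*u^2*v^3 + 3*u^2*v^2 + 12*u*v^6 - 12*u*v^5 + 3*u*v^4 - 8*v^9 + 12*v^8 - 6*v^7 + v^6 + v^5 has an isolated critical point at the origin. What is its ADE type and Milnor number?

Type E_8, Milnor number mu = 8.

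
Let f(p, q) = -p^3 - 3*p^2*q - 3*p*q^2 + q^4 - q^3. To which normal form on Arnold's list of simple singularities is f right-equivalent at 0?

E_6

The Hessian of f at 0 has rank 0. Corank 2; j^3 = -(p + q)^3 is a perfect cube, so E-series; the 4-jet and mu = 6 give E_6.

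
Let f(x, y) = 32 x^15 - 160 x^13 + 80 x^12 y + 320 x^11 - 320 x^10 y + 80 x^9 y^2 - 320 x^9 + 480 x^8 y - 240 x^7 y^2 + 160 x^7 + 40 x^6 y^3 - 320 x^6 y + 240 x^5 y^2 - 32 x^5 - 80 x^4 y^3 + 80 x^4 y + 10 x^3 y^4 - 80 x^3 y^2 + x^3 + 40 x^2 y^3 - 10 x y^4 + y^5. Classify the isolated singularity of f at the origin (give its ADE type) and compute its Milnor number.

The Hessian of f at 0 has rank 0. Corank 2; j^3 = x^3 is a perfect cube, so E-series; the 5-jet and mu = 8 give E_8.

Type E_{8}, Milnor number mu = 8.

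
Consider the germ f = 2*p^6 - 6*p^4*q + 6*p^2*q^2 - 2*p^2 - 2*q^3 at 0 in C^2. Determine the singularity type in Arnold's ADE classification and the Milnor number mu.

The Hessian of f at 0 has rank 1. Corank 1: A-series; mu = 2 gives A_2.

Type A_{2}, Milnor number mu = 2.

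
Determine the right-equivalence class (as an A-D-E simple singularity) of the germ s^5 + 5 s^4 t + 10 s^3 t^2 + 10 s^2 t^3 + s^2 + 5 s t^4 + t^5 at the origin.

The Hessian of f at 0 is [[2, 0], [0, 0]] with rank 1, so corank 1. A Groebner basis of the Jacobian ideal J(f) in C{s,t} is {t^4, s}; counting standard monomials gives mu = 4. Corank 1: A-series; mu = 4 gives A_4.

A_{4}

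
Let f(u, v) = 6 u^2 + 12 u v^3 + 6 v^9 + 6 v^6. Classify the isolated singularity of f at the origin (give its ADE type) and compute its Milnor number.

The Hessian of f at 0 is [[12, 0], [0, 0]] with rank 1, so corank 1. A Groebner basis of the Jacobian ideal J(f) in C{u,v} is {u^2*v^2, u^3, u + v^3}; counting standard monomials gives mu = 8. Corank 1: A-series; mu = 8 gives A_8.

Type A8, Milnor number mu = 8.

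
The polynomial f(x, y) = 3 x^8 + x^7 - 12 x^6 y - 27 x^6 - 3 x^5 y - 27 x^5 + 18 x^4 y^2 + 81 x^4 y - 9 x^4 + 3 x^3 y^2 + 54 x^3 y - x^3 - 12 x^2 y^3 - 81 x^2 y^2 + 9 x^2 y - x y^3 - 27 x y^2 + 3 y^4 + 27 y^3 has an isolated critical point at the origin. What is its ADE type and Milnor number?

The Hessian of f at 0 has rank 0. Corank 2; j^3 = -(x - 3*y)^3 is a perfect cube, so E-series; the 4-jet and mu = 7 give E_7.

Type E_{7}, Milnor number mu = 7.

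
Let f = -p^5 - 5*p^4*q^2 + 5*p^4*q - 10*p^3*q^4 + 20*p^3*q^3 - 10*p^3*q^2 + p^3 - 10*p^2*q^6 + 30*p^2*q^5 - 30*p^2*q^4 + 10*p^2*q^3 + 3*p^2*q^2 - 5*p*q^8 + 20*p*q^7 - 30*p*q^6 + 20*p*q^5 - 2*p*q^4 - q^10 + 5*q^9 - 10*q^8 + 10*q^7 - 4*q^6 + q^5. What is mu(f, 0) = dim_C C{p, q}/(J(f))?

The Hessian of f at 0 is [[0, 0], [0, 0]] with rank 0, so corank 2. A Groebner basis of the Jacobian ideal J(f) in C{p,q} is {p^2/4 + p*q^3 + p*q^2/2, p^2 + 2*p*q^2 + q^4, p^3, p^2*q - p^2/2 - p*q^2}; counting standard monomials gives mu = 8. Corank 2; j^3 = p^3 is a perfect cube, so E-series; the 5-jet and mu = 8 give E_8.

8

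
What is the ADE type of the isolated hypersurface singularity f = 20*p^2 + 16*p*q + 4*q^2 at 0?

A1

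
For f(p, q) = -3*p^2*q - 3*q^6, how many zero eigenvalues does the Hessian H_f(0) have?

2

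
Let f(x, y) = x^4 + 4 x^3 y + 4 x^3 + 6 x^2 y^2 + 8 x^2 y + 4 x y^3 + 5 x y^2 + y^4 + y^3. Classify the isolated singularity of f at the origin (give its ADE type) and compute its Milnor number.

Type D_{5}, Milnor number mu = 5.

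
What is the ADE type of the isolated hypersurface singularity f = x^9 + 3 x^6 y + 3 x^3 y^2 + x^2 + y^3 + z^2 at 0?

A_2

The Hessian of f at 0 is [[2, 0, 0], [0, 0, 0], [0, 0, 2]] with rank 2, so corank 1. A Groebner basis of the Jacobian ideal J(f) in C{x,y,z} is {y^2, x, z}; counting standard monomials gives mu = 2. Corank 1: A-series; mu = 2 gives A_2.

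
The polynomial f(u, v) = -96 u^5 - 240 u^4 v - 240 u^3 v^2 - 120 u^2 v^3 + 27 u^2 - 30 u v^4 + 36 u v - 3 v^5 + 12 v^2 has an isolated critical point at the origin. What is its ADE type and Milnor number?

Type A_4, Milnor number mu = 4.

The Hessian of f at 0 has rank 1. Corank 1: A-series; mu = 4 gives A_4.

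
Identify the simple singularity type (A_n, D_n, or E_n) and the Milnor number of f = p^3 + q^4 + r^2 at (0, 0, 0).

The Hessian of f at 0 has rank 1. Corank 2; j^3 = p^3 is a perfect cube, so E-series; the 4-jet and mu = 6 give E_6.

Type E_6, Milnor number mu = 6.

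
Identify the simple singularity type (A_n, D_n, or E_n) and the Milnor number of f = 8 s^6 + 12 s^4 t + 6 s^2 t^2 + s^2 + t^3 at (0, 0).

Type A_{2}, Milnor number mu = 2.

The Hessian of f at 0 has rank 1. Corank 1: A-series; mu = 2 gives A_2.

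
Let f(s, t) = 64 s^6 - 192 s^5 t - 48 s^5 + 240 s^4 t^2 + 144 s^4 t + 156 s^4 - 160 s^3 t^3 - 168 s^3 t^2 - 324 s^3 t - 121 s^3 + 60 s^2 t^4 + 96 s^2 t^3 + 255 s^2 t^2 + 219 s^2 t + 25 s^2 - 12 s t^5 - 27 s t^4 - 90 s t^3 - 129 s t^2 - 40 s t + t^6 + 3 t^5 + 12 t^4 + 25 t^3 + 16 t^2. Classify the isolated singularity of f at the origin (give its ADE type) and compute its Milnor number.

Type A_2, Milnor number mu = 2.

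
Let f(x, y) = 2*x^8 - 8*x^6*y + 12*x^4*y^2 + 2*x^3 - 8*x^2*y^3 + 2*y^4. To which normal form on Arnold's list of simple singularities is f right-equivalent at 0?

E6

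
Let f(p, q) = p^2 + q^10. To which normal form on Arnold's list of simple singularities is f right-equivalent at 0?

A9

The Hessian of f at 0 is [[2, 0], [0, 0]] with rank 1, so corank 1. A Groebner basis of the Jacobian ideal J(f) in C{p,q} is {q^9, p}; counting standard monomials gives mu = 9. Corank 1: A-series; mu = 9 gives A_9.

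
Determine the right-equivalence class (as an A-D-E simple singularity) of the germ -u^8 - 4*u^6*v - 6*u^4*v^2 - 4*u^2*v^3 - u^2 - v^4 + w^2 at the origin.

The Hessian of f at 0 has rank 2. Corank 1: A-series; mu = 3 gives A_3.

A_3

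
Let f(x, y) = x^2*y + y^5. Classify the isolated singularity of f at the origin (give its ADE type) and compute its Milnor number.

The Hessian of f at 0 is [[0, 0], [0, 0]] with rank 0, so corank 2. A Groebner basis of the Jacobian ideal J(f) in C{x,y} is {x^2/5 + y^4, x^3, x*y}; counting standard monomials gives mu = 6. Corank 2; j^3 = x^2*y has shape L^2 M (L != M), so D-series; mu = 6 gives D_6.

Type D_6, Milnor number mu = 6.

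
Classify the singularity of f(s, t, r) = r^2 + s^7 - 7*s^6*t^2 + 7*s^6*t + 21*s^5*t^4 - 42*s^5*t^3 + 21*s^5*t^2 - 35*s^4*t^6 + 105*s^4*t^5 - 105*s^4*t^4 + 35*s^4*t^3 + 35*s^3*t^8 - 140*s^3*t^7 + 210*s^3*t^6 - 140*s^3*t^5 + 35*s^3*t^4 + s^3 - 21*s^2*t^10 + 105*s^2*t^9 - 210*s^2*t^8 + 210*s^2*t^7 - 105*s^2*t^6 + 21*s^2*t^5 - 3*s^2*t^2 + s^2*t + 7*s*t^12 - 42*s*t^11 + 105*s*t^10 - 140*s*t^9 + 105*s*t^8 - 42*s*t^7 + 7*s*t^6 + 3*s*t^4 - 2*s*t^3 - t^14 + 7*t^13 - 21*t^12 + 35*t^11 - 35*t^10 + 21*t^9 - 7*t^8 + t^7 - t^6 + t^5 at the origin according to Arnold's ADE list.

D8

The Hessian of f at 0 has rank 1. Corank 2; j^3 = s^2*(s + t) has shape L^2 M (L != M), so D-series; mu = 8 gives D_8.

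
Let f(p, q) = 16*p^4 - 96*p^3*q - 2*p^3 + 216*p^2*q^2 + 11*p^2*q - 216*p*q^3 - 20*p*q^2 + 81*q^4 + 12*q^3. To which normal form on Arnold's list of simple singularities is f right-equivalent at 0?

The Hessian of f at 0 has rank 0. Corank 2; j^3 = -(p - 2*q)^2*(2*p - 3*q) has shape L^2 M (L != M), so D-series; mu = 5 gives D_5.

D_{5}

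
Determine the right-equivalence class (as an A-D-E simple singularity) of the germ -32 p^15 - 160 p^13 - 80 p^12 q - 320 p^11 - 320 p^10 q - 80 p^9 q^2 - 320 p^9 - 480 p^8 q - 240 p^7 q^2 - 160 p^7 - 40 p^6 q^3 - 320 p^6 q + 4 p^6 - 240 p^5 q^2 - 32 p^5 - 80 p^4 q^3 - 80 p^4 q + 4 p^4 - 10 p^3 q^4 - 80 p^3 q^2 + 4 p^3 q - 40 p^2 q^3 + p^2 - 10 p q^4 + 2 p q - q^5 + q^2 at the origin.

A_{4}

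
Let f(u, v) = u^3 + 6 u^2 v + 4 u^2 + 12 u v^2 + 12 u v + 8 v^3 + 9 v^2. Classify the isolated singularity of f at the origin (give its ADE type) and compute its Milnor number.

The Hessian of f at 0 has rank 1. Corank 1: A-series; mu = 2 gives A_2.

Type A2, Milnor number mu = 2.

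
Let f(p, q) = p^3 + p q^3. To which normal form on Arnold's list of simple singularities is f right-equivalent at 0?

E_7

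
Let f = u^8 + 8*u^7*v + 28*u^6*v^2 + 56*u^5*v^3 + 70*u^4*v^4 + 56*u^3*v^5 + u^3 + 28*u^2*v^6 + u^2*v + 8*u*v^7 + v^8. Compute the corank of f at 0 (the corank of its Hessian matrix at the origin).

The Hessian at 0 is [[0, 0], [0, 0]] of rank 0; hence corank 2.

2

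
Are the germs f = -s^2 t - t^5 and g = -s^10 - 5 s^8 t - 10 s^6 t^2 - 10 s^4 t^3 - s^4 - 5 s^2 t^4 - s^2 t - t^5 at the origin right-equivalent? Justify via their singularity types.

The Hessian of f at 0 has rank 0. Corank 2; j^3 = -s^2*t has shape L^2 M (L != M), so D-series; mu = 6 gives D_6. The Hessian of g at 0 has rank 0. Corank 2; j^3 = -s^2*t has shape L^2 M (L != M), so D-series; mu = 6 gives D_6. Both have type D_6, hence right-equivalent.

Yes.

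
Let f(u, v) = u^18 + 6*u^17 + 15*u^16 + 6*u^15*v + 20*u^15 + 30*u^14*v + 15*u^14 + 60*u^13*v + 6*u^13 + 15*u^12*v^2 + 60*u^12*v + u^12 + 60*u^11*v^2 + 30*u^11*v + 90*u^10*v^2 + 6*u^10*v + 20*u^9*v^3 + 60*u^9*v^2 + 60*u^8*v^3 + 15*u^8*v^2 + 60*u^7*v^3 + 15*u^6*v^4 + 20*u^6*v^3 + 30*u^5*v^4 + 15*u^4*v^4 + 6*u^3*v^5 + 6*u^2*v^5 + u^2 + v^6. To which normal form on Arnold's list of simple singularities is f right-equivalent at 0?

The Hessian of f at 0 has rank 1. Corank 1: A-series; mu = 5 gives A_5.

A_5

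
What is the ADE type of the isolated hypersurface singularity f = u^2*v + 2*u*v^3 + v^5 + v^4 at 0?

D5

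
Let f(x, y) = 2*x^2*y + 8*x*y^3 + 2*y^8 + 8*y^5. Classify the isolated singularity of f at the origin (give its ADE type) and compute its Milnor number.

Type D_{9}, Milnor number mu = 9.

The Hessian of f at 0 has rank 0. Corank 2; j^3 = 2*x^2*y has shape L^2 M (L != M), so D-series; mu = 9 gives D_9.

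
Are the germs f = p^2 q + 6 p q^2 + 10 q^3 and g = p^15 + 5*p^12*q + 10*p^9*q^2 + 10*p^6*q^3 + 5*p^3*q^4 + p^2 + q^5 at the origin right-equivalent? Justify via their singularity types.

No.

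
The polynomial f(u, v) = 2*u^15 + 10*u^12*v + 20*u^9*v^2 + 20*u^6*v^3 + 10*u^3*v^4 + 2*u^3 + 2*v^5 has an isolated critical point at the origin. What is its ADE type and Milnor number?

Type E_{8}, Milnor number mu = 8.

The Hessian of f at 0 has rank 0. Corank 2; j^3 = 2*u^3 is a perfect cube, so E-series; the 5-jet and mu = 8 give E_8.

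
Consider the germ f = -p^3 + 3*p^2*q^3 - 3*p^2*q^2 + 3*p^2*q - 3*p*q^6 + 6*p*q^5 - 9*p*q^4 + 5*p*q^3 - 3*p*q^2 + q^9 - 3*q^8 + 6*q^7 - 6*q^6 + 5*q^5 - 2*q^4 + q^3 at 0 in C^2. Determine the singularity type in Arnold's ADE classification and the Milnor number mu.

Type E7, Milnor number mu = 7.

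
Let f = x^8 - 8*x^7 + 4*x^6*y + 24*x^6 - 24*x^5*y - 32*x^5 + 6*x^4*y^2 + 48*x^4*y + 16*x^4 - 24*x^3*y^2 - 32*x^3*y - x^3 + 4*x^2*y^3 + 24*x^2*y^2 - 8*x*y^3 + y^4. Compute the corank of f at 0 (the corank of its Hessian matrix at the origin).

2

Hessian at 0 has rank 0.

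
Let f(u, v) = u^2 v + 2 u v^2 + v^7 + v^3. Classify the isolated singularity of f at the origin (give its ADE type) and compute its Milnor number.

Type D_8, Milnor number mu = 8.

The Hessian of f at 0 is [[0, 0], [0, 0]] with rank 0, so corank 2. A Groebner basis of the Jacobian ideal J(f) in C{u,v} is {u^2/7 + v^6 - v^2/7, u^3 + v^3, u*v + v^2}; counting standard monomials gives mu = 8. Corank 2; j^3 = v*(u + v)^2 has shape L^2 M (L != M), so D-series; mu = 8 gives D_8.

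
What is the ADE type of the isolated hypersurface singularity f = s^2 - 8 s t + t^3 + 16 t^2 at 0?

The Hessian of f at 0 has rank 1. Corank 1: A-series; mu = 2 gives A_2.

A2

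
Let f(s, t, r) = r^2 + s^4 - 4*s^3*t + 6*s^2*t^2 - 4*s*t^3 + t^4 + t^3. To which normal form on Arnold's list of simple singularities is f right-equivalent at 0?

E_{6}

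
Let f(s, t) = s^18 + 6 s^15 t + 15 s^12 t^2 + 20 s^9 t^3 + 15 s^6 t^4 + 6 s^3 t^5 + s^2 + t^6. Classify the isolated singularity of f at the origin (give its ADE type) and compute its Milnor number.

Type A_{5}, Milnor number mu = 5.

The Hessian of f at 0 has rank 1. Corank 1: A-series; mu = 5 gives A_5.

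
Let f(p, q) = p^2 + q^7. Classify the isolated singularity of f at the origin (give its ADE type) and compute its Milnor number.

The Hessian of f at 0 has rank 1. Corank 1: A-series; mu = 6 gives A_6.

Type A6, Milnor number mu = 6.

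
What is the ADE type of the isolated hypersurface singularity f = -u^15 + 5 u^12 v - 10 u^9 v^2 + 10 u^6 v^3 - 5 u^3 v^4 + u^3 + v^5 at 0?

The Hessian of f at 0 is [[0, 0], [0, 0]] with rank 0, so corank 2. A Groebner basis of the Jacobian ideal J(f) in C{u,v} is {v^4, u^2}; counting standard monomials gives mu = 8. Corank 2; j^3 = u^3 is a perfect cube, so E-series; the 5-jet and mu = 8 give E_8.

E8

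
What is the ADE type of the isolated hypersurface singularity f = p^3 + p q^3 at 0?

E_{7}

The Hessian of f at 0 is [[0, 0], [0, 0]] with rank 0, so corank 2. A Groebner basis of the Jacobian ideal J(f) in C{p,q} is {p^3, p*q^2, 3*p^2 + q^3}; counting standard monomials gives mu = 7. Corank 2; j^3 = p^3 is a perfect cube, so E-series; the 4-jet and mu = 7 give E_7.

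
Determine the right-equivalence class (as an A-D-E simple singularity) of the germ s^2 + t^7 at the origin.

The Hessian of f at 0 has rank 1. Corank 1: A-series; mu = 6 gives A_6.

A6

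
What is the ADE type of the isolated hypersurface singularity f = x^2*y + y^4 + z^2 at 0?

The Hessian of f at 0 has rank 1. Corank 2; j^3 = x^2*y has shape L^2 M (L != M), so D-series; mu = 5 gives D_5.

D5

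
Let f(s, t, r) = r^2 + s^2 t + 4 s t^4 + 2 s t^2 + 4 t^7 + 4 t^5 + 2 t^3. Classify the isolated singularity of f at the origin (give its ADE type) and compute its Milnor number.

Type D4, Milnor number mu = 4.

The Hessian of f at 0 has rank 1. Corank 2; j^3 = t*(s^2 + 2*s*t + 2*t^2) splits into three distinct lines over C (the quadratic factor has nonzero discriminant), so D_4.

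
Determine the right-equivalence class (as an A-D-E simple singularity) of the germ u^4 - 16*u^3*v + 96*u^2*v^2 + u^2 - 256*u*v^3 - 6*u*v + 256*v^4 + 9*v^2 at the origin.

The Hessian of f at 0 has rank 1. Corank 1: A-series; mu = 3 gives A_3.

A_3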